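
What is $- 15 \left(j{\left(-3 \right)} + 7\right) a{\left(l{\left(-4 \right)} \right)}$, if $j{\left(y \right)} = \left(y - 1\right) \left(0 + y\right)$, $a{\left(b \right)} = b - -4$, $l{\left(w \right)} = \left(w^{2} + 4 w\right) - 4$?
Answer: $0$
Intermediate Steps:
$l{\left(w \right)} = -4 + w^{2} + 4 w$
$a{\left(b \right)} = 4 + b$ ($a{\left(b \right)} = b + 4 = 4 + b$)
$j{\left(y \right)} = y \left(-1 + y\right)$ ($j{\left(y \right)} = \left(-1 + y\right) y = y \left(-1 + y\right)$)
$- 15 \left(j{\left(-3 \right)} + 7\right) a{\left(l{\left(-4 \right)} \right)} = - 15 \left(- 3 \left(-1 - 3\right) + 7\right) \left(4 + \left(-4 + \left(-4\right)^{2} + 4 \left(-4\right)\right)\right) = - 15 \left(\left(-3\right) \left(-4\right) + 7\right) \left(4 - 4\right) = - 15 \left(12 + 7\right) \left(4 - 4\right) = - 15 \cdot 19 \cdot 0 = - 285 \cdot 0 = \left(-1\right) 0 = 0$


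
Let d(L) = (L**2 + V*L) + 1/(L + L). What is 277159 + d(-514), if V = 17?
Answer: 547530275/1028 ≈ 5.3262e+5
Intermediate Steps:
d(L) = L**2 + 1/(2*L) + 17*L (d(L) = (L**2 + 17*L) + 1/(L + L) = (L**2 + 17*L) + 1/(2*L) = L**2 + 1/(2*L) + 17*L)
277159 + d(-514) = 277159 + ((-514)**2 + (1/2)/(-514) + 17*(-514)) = 277159 + (264196 + (1/2)*(-1/514) - 8738) = 277159 + (264196 - 1/1028 - 8738) = 277159 + 262610823/1028 = 547530275/1028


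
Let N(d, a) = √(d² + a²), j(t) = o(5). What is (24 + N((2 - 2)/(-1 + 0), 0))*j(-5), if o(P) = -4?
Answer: -96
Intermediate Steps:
j(t) = -4
N(d, a) = √(a² + d²)
(24 + N((2 - 2)/(-1 + 0), 0))*j(-5) = (24 + √(0² + ((2 - 2)/(-1 + 0))²))*(-4) = (24 + √(0 + (0/(-1))²))*(-4) = (24 + √(0 + (0*(-1))²))*(-4) = (24 + √(0 + 0²))*(-4) = (24 + √(0 + 0))*(-4) = (24 + √0)*(-4) = (24 + 0)*(-4) = 24*(-4) = -96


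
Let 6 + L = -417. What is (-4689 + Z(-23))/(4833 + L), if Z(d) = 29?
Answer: -466/441 ≈ -1.0567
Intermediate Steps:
L = -423 (L = -6 - 417 = -423)
(-4689 + Z(-23))/(4833 + L) = (-4689 + 29)/(4833 - 423) = -4660/4410 = -4660*1/4410 = -466/441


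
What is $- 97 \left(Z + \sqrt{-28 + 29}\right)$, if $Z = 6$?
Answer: $-679$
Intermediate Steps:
$- 97 \left(Z + \sqrt{-28 + 29}\right) = - 97 \left(6 + \sqrt{-28 + 29}\right) = - 97 \left(6 + \sqrt{1}\right) = - 97 \left(6 + 1\right) = \left(-97\right) 7 = -679$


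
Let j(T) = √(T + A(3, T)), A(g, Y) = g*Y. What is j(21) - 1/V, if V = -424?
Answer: 1/424 + 2*√21 ≈ 9.1675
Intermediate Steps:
A(g, Y) = Y*g
j(T) = 2*√T (j(T) = √(T + T*3) = √(T + 3*T) = √(4*T) = 2*√T)
j(21) - 1/V = 2*√21 - 1/(-424) = 2*√21 - 1*(-1/424) = 2*√21 + 1/424 = 1/424 + 2*√21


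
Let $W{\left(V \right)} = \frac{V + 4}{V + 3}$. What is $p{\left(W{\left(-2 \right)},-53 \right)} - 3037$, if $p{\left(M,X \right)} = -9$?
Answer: $-3046$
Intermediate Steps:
$W{\left(V \right)} = \frac{4 + V}{3 + V}$
$p{\left(W{\left(-2 \right)},-53 \right)} - 3037 = -9 - 3037 = -3046$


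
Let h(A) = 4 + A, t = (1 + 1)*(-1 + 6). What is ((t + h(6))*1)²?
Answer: 400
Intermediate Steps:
t = 10 (t = 2*5 = 10)
((t + h(6))*1)² = ((10 + (4 + 6))*1)² = ((10 + 10)*1)² = (20*1)² = 20² = 400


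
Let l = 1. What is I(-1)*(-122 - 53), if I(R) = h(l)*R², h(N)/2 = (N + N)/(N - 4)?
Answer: 700/3 ≈ 233.33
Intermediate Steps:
h(N) = 4*N/(-4 + N) (h(N) = 2*((N + N)/(N - 4)) = 2*((2*N)/(-4 + N)) = 2*(2*N/(-4 + N)) = 4*N/(-4 + N))
I(R) = -4*R²/3 (I(R) = (4*1/(-4 + 1))*R² = (4*1/(-3))*R² = (4*1*(-⅓))*R² = -4*R²/3)
I(-1)*(-122 - 53) = (-4/3*(-1)²)*(-122 - 53) = -4/3*1*(-175) = -4/3*(-175) = 700/3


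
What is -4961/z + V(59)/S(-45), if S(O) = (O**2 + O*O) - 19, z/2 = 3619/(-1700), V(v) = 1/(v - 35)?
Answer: 37086812729/31828776 ≈ 1165.2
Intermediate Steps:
V(v) = 1/(-35 + v)
z = -3619/850 (z = 2*(3619/(-1700)) = 2*(3619*(-1/1700)) = 2*(-3619/1700) = -3619/850 ≈ -4.2576)
S(O) = -19 + 2*O**2 (S(O) = (O**2 + O**2) - 19 = 2*O**2 - 19 = -19 + 2*O**2)
-4961/z + V(59)/S(-45) = -4961/(-3619/850) + 1/((-35 + 59)*(-19 + 2*(-45)**2)) = -4961*(-850/3619) + 1/(24*(-19 + 2*2025)) = 383350/329 + 1/(24*(-19 + 4050)) = 383350/329 + (1/24)/4031 = 383350/329 + (1/24)*(1/4031) = 383350/329 + 1/96744 = 37086812729/31828776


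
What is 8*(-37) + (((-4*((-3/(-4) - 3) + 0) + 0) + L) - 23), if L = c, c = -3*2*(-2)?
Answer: -298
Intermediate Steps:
c = 12 (c = -6*(-2) = 12)
L = 12
8*(-37) + (((-4*((-3/(-4) - 3) + 0) + 0) + L) - 23) = 8*(-37) + (((-4*((-3/(-4) - 3) + 0) + 0) + 12) - 23) = -296 + (((-4*((-3*(-¼) - 3) + 0) + 0) + 12) - 23) = -296 + (((-4*((¾ - 3) + 0) + 0) + 12) - 23) = -296 + (((-4*(-9/4 + 0) + 0) + 12) - 23) = -296 + (((-4*(-9/4) + 0) + 12) - 23) = -296 + (((9 + 0) + 12) - 23) = -296 + ((9 + 12) - 23) = -296 + (21 - 23) = -296 - 2 = -298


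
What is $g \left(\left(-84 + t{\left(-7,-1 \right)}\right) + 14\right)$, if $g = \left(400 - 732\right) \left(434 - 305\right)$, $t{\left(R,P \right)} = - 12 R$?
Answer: $-599592$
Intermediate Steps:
$g = -42828$ ($g = \left(-332\right) 129 = -42828$)
$g \left(\left(-84 + t{\left(-7,-1 \right)}\right) + 14\right) = - 42828 \left(\left(-84 - -84\right) + 14\right) = - 42828 \left(\left(-84 + 84\right) + 14\right) = - 42828 \left(0 + 14\right) = \left(-42828\right) 14 = -599592$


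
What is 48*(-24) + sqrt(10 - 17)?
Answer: -1152 + I*sqrt(7) ≈ -1152.0 + 2.6458*I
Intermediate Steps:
48*(-24) + sqrt(10 - 17) = -1152 + sqrt(-7) = -1152 + I*sqrt(7)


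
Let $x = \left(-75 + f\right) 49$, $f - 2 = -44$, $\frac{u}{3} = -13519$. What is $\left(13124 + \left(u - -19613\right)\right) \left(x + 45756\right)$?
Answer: $-312979860$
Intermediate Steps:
$u = -40557$ ($u = 3 \left(-13519\right) = -40557$)
$f = -42$ ($f = 2 - 44 = -42$)
$x = -5733$ ($x = \left(-75 - 42\right) 49 = \left(-117\right) 49 = -5733$)
$\left(13124 + \left(u - -19613\right)\right) \left(x + 45756\right) = \left(13124 - 20944\right) \left(-5733 + 45756\right) = \left(13124 + \left(-40557 + 19613\right)\right) 40023 = \left(13124 - 20944\right) 40023 = \left(-7820\right) 40023 = -312979860$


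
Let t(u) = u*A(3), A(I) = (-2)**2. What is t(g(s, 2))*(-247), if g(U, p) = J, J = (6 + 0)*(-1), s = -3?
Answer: 5928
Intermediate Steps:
A(I) = 4
J = -6 (J = 6*(-1) = -6)
g(U, p) = -6
t(u) = 4*u (t(u) = u*4 = 4*u)
t(g(s, 2))*(-247) = (4*(-6))*(-247) = -24*(-247) = 5928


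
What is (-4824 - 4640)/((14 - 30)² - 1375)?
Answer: 9464/1119 ≈ 8.4576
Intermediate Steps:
(-4824 - 4640)/((14 - 30)² - 1375) = -9464/((-16)² - 1375) = -9464/(256 - 1375) = -9464/(-1119) = -9464*(-1/1119) = 9464/1119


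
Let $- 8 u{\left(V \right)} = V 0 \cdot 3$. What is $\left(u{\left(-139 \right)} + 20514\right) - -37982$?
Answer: $58496$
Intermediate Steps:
$u{\left(V \right)} = 0$ ($u{\left(V \right)} = - \frac{V 0 \cdot 3}{8} = - \frac{0 \cdot 3}{8} = \left(- \frac{1}{8}\right) 0 = 0$)
$\left(u{\left(-139 \right)} + 20514\right) - -37982 = \left(0 + 20514\right) - -37982 = 20514 + 37982 = 58496$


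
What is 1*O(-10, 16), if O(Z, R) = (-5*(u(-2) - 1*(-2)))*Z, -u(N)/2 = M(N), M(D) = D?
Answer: 300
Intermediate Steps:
u(N) = -2*N
O(Z, R) = -30*Z (O(Z, R) = (-5*(-2*(-2) - 1*(-2)))*Z = (-5*(4 + 2))*Z = (-5*6)*Z = -30*Z)
1*O(-10, 16) = 1*(-30*(-10)) = 1*300 = 300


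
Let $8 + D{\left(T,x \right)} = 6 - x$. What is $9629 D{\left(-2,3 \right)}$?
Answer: $-48145$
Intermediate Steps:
$D{\left(T,x \right)} = -2 - x$ ($D{\left(T,x \right)} = -8 - \left(-6 + x\right) = -2 - x$)
$9629 D{\left(-2,3 \right)} = 9629 \left(-2 - 3\right) = 9629 \left(-5\right) = -48145$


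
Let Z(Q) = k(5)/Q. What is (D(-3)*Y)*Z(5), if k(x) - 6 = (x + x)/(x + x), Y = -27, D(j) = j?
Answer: 567/5 ≈ 113.40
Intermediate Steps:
k(x) = 7 (k(x) = 6 + (x + x)/(x + x) = 6 + (2*x)/((2*x)) = 6 + (2*x)*(1/(2*x)) = 6 + 1 = 7)
Z(Q) = 7/Q
(D(-3)*Y)*Z(5) = (-3*(-27))*(7/5) = 81*(7*(1/5)) = 81*(7/5) = 567/5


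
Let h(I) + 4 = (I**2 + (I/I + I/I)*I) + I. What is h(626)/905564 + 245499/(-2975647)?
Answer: 24982788153/70911547366 ≈ 0.35231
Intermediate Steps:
h(I) = -4 + I**2 + 3*I (h(I) = -4 + ((I**2 + (I/I + I/I)*I) + I) = -4 + ((I**2 + (1 + 1)*I) + I) = -4 + ((I**2 + 2*I) + I) = -4 + (I**2 + 3*I) = -4 + I**2 + 3*I)
h(626)/905564 + 245499/(-2975647) = (-4 + 626**2 + 3*626)/905564 + 245499/(-2975647) = (-4 + 391876 + 1878)*(1/905564) + 245499*(-1/2975647) = 393750*(1/905564) - 12921/156613 = 196875/452782 - 12921/156613 = 24982788153/70911547366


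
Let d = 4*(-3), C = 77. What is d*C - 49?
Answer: -973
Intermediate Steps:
d = -12
d*C - 49 = -12*77 - 49 = -924 - 49 = -973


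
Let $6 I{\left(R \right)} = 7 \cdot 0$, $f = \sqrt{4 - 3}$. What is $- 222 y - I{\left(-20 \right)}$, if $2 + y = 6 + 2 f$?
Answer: $-1332$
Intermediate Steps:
$f = 1$ ($f = \sqrt{1} = 1$)
$I{\left(R \right)} = 0$ ($I{\left(R \right)} = \frac{7 \cdot 0}{6} = \frac{1}{6} \cdot 0 = 0$)
$y = 6$ ($y = -2 + \left(6 + 2 \cdot 1\right) = -2 + \left(6 + 2\right) = -2 + 8 = 6$)
$- 222 y - I{\left(-20 \right)} = \left(-222\right) 6 - 0 = -1332 + 0 = -1332$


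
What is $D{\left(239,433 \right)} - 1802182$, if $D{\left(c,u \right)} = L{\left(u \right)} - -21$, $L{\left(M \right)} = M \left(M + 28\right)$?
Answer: $-1602548$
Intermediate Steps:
$L{\left(M \right)} = M \left(28 + M\right)$
$D{\left(c,u \right)} = 21 + u \left(28 + u\right)$ ($D{\left(c,u \right)} = u \left(28 + u\right) - -21 = u \left(28 + u\right) + 21 = 21 + u \left(28 + u\right)$)
$D{\left(239,433 \right)} - 1802182 = \left(21 + 433 \left(28 + 433\right)\right) - 1802182 = \left(21 + 433 \cdot 461\right) - 1802182 = \left(21 + 199613\right) - 1802182 = 199634 - 1802182 = -1602548$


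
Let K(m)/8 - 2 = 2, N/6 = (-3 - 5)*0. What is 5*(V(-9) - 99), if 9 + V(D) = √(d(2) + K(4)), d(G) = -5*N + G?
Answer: -540 + 5*√34 ≈ -510.85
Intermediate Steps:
N = 0 (N = 6*((-3 - 5)*0) = 6*(-8*0) = 6*0 = 0)
d(G) = G (d(G) = -5*0 + G = 0 + G = G)
K(m) = 32 (K(m) = 16 + 8*2 = 16 + 16 = 32)
V(D) = -9 + √34 (V(D) = -9 + √(2 + 32) = -9 + √34)
5*(V(-9) - 99) = 5*((-9 + √34) - 99) = 5*(-108 + √34) = -540 + 5*√34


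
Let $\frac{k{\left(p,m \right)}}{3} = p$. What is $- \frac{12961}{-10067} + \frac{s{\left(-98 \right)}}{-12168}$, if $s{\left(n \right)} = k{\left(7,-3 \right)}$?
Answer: $\frac{52499347}{40831752} \approx 1.2857$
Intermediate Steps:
$k{\left(p,m \right)} = 3 p$
$s{\left(n \right)} = 21$ ($s{\left(n \right)} = 3 \cdot 7 = 21$)
$- \frac{12961}{-10067} + \frac{s{\left(-98 \right)}}{-12168} = - \frac{12961}{-10067} + \frac{21}{-12168} = \left(-12961\right) \left(- \frac{1}{10067}\right) + 21 \left(- \frac{1}{12168}\right) = \frac{12961}{10067} - \frac{7}{4056} = \frac{52499347}{40831752}$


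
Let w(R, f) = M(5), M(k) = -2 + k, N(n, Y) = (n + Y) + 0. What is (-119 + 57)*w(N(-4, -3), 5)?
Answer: -186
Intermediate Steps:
N(n, Y) = Y + n (N(n, Y) = (Y + n) + 0 = Y + n)
w(R, f) = 3 (w(R, f) = -2 + 5 = 3)
(-119 + 57)*w(N(-4, -3), 5) = (-119 + 57)*3 = -62*3 = -186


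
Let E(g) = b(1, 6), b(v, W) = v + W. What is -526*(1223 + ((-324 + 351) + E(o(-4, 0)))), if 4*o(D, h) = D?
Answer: -661182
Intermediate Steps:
o(D, h) = D/4
b(v, W) = W + v
E(g) = 7 (E(g) = 6 + 1 = 7)
-526*(1223 + ((-324 + 351) + E(o(-4, 0)))) = -526*(1223 + ((-324 + 351) + 7)) = -526*(1223 + (27 + 7)) = -526*(1223 + 34) = -526*1257 = -661182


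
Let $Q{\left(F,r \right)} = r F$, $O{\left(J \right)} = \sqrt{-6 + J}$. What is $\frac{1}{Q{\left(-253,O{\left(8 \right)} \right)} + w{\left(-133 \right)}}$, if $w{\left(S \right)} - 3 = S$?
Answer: $\frac{65}{55559} - \frac{253 \sqrt{2}}{111118} \approx -0.00205$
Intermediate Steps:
$w{\left(S \right)} = 3 + S$
$Q{\left(F,r \right)} = F r$
$\frac{1}{Q{\left(-253,O{\left(8 \right)} \right)} + w{\left(-133 \right)}} = \frac{1}{- 253 \sqrt{-6 + 8} + \left(3 - 133\right)} = \frac{1}{- 253 \sqrt{2} - 130} = \frac{1}{-130 - 253 \sqrt{2}}$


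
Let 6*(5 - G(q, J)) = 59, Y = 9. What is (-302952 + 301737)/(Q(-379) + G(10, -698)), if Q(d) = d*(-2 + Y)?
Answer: 7290/15947 ≈ 0.45714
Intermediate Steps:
G(q, J) = -29/6 (G(q, J) = 5 - ⅙*59 = 5 - 59/6 = -29/6)
Q(d) = 7*d (Q(d) = d*(-2 + 9) = d*7 = 7*d)
(-302952 + 301737)/(Q(-379) + G(10, -698)) = (-302952 + 301737)/(7*(-379) - 29/6) = -1215/(-2653 - 29/6) = -1215/(-15947/6) = -1215*(-6/15947) = 7290/15947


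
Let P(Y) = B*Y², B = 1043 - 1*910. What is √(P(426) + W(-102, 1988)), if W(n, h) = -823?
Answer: √24135485 ≈ 4912.8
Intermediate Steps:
B = 133 (B = 1043 - 910 = 133)
P(Y) = 133*Y²
√(P(426) + W(-102, 1988)) = √(133*426² - 823) = √(133*181476 - 823) = √(24136308 - 823) = √24135485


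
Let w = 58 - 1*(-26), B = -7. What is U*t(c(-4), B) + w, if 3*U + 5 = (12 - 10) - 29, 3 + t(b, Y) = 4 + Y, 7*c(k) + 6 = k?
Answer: 148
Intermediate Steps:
c(k) = -6/7 + k/7
t(b, Y) = 1 + Y (t(b, Y) = -3 + (4 + Y) = 1 + Y)
w = 84 (w = 58 + 26 = 84)
U = -32/3 (U = -5/3 + ((12 - 10) - 29)/3 = -5/3 + (2 - 29)/3 = -5/3 + (1/3)*(-27) = -5/3 - 9 = -32/3 ≈ -10.667)
U*t(c(-4), B) + w = -32*(1 - 7)/3 + 84 = -32/3*(-6) + 84 = 64 + 84 = 148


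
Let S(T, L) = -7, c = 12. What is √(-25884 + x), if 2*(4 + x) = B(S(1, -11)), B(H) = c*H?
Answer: I*√25930 ≈ 161.03*I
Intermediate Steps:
B(H) = 12*H
x = -46 (x = -4 + (12*(-7))/2 = -4 + (½)*(-84) = -4 - 42 = -46)
√(-25884 + x) = √(-25884 - 46) = √(-25930) = I*√25930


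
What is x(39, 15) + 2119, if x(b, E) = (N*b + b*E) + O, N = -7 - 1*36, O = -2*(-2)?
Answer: 1031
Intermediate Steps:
O = 4
N = -43 (N = -7 - 36 = -43)
x(b, E) = 4 - 43*b + E*b (x(b, E) = (-43*b + b*E) + 4 = (-43*b + E*b) + 4 = 4 - 43*b + E*b)
x(39, 15) + 2119 = (4 - 43*39 + 15*39) + 2119 = (4 - 1677 + 585) + 2119 = -1088 + 2119 = 1031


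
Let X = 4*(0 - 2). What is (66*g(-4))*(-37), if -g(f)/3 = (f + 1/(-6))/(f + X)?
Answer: 10175/4 ≈ 2543.8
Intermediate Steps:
X = -8 (X = 4*(-2) = -8)
g(f) = -3*(-⅙ + f)/(-8 + f) (g(f) = -3*(f + 1/(-6))/(f - 8) = -3*(f - ⅙)/(-8 + f) = -3*(-⅙ + f)/(-8 + f))
(66*g(-4))*(-37) = (66*((1 - 6*(-4))/(2*(-8 - 4))))*(-37) = (66*((½)*(1 + 24)/(-12)))*(-37) = (66*((½)*(-1/12)*25))*(-37) = (66*(-25/24))*(-37) = -275/4*(-37) = 10175/4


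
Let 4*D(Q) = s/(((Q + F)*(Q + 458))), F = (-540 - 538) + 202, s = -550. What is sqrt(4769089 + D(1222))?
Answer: sqrt(4028526241356729)/29064 ≈ 2183.8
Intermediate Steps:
F = -876 (F = -1078 + 202 = -876)
D(Q) = -275/(2*(-876 + Q)*(458 + Q)) (D(Q) = (-550*1/((Q - 876)*(Q + 458)))/4 = (-550*1/((-876 + Q)*(458 + Q)))/4 = (-550/((-876 + Q)*(458 + Q)))/4 = -275/(2*(-876 + Q)*(458 + Q)))
sqrt(4769089 + D(1222)) = sqrt(4769089 + 275/(2*(401208 - 1*1222**2 + 418*1222))) = sqrt(4769089 + 275/(2*(401208 - 1*1493284 + 510796))) = sqrt(4769089 + 275/(2*(401208 - 1493284 + 510796))) = sqrt(4769089 + (275/2)/(-581280)) = sqrt(4769089 + (275/2)*(-1/581280)) = sqrt(4769089 - 55/232512) = sqrt(1108870421513/232512) = sqrt(4028526241356729)/29064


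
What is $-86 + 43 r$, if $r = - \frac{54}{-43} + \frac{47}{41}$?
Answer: $\frac{709}{41} \approx 17.293$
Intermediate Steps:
$r = \frac{4235}{1763}$ ($r = \left(-54\right) \left(- \frac{1}{43}\right) + 47 \cdot \frac{1}{41} = \frac{54}{43} + \frac{47}{41} = \frac{4235}{1763} \approx 2.4022$)
$-86 + 43 r = -86 + 43 \cdot \frac{4235}{1763} = -86 + \frac{4235}{41} = \frac{709}{41}$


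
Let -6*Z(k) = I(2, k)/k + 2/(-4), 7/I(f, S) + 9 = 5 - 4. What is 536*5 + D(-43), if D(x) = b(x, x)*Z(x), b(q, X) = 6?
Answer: 922085/344 ≈ 2680.5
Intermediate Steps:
I(f, S) = -7/8 (I(f, S) = 7/(-9 + (5 - 4)) = 7/(-9 + 1) = 7/(-8) = 7*(-⅛) = -7/8)
Z(k) = 1/12 + 7/(48*k) (Z(k) = -(-7/(8*k) + 2/(-4))/6 = -(-7/(8*k) + 2*(-¼))/6 = -(-7/(8*k) - ½)/6 = -(-½ - 7/(8*k))/6 = 1/12 + 7/(48*k))
D(x) = (7 + 4*x)/(8*x) (D(x) = 6*((7 + 4*x)/(48*x)) = (7 + 4*x)/(8*x))
536*5 + D(-43) = 536*5 + (⅛)*(7 + 4*(-43))/(-43) = 2680 + (⅛)*(-1/43)*(7 - 172) = 2680 + (⅛)*(-1/43)*(-165) = 2680 + 165/344 = 922085/344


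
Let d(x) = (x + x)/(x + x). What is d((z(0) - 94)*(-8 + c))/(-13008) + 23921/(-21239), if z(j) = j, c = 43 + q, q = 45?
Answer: -311185607/276276912 ≈ -1.1264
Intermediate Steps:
c = 88 (c = 43 + 45 = 88)
d(x) = 1 (d(x) = (2*x)/((2*x)) = (2*x)*(1/(2*x)) = 1)
d((z(0) - 94)*(-8 + c))/(-13008) + 23921/(-21239) = 1/(-13008) + 23921/(-21239) = 1*(-1/13008) + 23921*(-1/21239) = -1/13008 - 23921/21239 = -311185607/276276912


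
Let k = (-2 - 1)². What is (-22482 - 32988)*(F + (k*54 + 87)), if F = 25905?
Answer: -1468734660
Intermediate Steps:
k = 9 (k = (-3)² = 9)
(-22482 - 32988)*(F + (k*54 + 87)) = (-22482 - 32988)*(25905 + (9*54 + 87)) = -55470*(25905 + (486 + 87)) = -55470*(25905 + 573) = -55470*26478 = -1468734660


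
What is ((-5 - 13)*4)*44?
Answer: -3168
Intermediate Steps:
((-5 - 13)*4)*44 = -18*4*44 = -72*44 = -3168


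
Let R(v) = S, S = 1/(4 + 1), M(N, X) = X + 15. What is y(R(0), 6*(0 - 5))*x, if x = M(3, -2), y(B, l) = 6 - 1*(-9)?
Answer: 195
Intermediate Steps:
M(N, X) = 15 + X
S = ⅕ (S = 1/5 = ⅕ ≈ 0.20000)
R(v) = ⅕
y(B, l) = 15 (y(B, l) = 6 + 9 = 15)
x = 13 (x = 15 - 2 = 13)
y(R(0), 6*(0 - 5))*x = 15*13 = 195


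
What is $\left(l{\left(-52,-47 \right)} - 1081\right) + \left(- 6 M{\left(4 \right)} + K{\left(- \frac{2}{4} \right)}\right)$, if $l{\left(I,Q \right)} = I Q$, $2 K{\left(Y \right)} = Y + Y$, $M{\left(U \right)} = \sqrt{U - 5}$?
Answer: $\frac{2725}{2} - 6 i \approx 1362.5 - 6.0 i$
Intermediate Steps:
$M{\left(U \right)} = \sqrt{-5 + U}$
$K{\left(Y \right)} = Y$ ($K{\left(Y \right)} = \frac{Y + Y}{2} = \frac{2 Y}{2} = Y$)
$\left(l{\left(-52,-47 \right)} - 1081\right) + \left(- 6 M{\left(4 \right)} + K{\left(- \frac{2}{4} \right)}\right) = \left(\left(-52\right) \left(-47\right) - 1081\right) - \left(\frac{1}{2} + 6 \sqrt{-5 + 4}\right) = \left(2444 - 1081\right) - \left(\frac{1}{2} + 6 \sqrt{-1}\right) = 1363 - \left(\frac{1}{2} + 6 i\right) = \frac{2725}{2} - 6 i$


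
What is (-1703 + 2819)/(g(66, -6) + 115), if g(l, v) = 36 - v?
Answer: 1116/157 ≈ 7.1083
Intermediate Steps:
(-1703 + 2819)/(g(66, -6) + 115) = (-1703 + 2819)/((36 - 1*(-6)) + 115) = 1116/((36 + 6) + 115) = 1116/(42 + 115) = 1116/157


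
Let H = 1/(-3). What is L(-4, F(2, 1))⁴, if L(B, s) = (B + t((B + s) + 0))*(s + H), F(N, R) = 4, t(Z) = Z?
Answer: 3748096/81 ≈ 46273.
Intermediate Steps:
H = -⅓ ≈ -0.33333
L(B, s) = (-⅓ + s)*(s + 2*B) (L(B, s) = (B + ((B + s) + 0))*(s - ⅓) = (B + (B + s))*(-⅓ + s) = (s + 2*B)*(-⅓ + s) = (-⅓ + s)*(s + 2*B))
L(-4, F(2, 1))⁴ = (4² - ⅔*(-4) - ⅓*4 + 2*(-4)*4)⁴ = (16 + 8/3 - 4/3 - 32)⁴ = (-44/3)⁴ = 3748096/81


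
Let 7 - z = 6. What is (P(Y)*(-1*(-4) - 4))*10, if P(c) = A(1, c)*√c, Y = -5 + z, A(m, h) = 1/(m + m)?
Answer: 0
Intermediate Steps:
z = 1 (z = 7 - 1*6 = 7 - 6 = 1)
A(m, h) = 1/(2*m)
Y = -4 (Y = -5 + 1 = -4)
P(c) = √c/2 (P(c) = ((½)/1)*√c = ((½)*1)*√c = √c/2)
(P(Y)*(-1*(-4) - 4))*10 = ((√(-4)/2)*(-1*(-4) - 4))*10 = (((2*I)/2)*(4 - 4))*10 = (I*0)*10 = 0*10 = 0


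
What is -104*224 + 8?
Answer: -23288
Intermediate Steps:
-104*224 + 8 = -23296 + 8 = -23288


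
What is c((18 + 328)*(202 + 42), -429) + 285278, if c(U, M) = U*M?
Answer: -35932618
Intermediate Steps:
c(U, M) = M*U
c((18 + 328)*(202 + 42), -429) + 285278 = -429*(18 + 328)*(202 + 42) + 285278 = -148434*244 + 285278 = -429*84424 + 285278 = -36217896 + 285278 = -35932618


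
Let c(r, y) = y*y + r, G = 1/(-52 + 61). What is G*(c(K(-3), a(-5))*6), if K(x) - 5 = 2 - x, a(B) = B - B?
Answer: 20/3 ≈ 6.6667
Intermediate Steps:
a(B) = 0
G = 1/9 ≈ 0.11111
K(x) = 7 - x (K(x) = 5 + (2 - x) = 7 - x)
c(r, y) = r + y**2 (c(r, y) = y**2 + r = r + y**2)
G*(c(K(-3), a(-5))*6) = (((7 - 1*(-3)) + 0**2)*6)/9 = (((7 + 3) + 0)*6)/9 = ((10 + 0)*6)/9 = (10*6)/9 = (1/9)*60 = 20/3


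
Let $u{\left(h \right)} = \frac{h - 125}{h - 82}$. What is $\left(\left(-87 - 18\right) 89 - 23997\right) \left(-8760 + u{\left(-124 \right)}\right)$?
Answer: $\frac{30079668681}{103} \approx 2.9204 \cdot 10^{8}$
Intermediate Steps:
$u{\left(h \right)} = \frac{-125 + h}{-82 + h}$
$\left(\left(-87 - 18\right) 89 - 23997\right) \left(-8760 + u{\left(-124 \right)}\right) = \left(\left(-87 - 18\right) 89 - 23997\right) \left(-8760 + \frac{-125 - 124}{-82 - 124}\right) = \left(\left(-105\right) 89 - 23997\right) \left(-8760 + \frac{1}{-206} \left(-249\right)\right) = \left(-9345 - 23997\right) \left(-8760 - - \frac{249}{206}\right) = - 33342 \left(-8760 + \frac{249}{206}\right) = \left(-33342\right) \left(- \frac{1804311}{206}\right) = \frac{30079668681}{103}$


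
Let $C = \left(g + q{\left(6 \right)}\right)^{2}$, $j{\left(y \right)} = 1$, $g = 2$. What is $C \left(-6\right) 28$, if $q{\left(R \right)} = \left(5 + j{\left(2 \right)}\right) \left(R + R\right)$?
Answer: $-919968$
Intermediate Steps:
$q{\left(R \right)} = 12 R$ ($q{\left(R \right)} = \left(5 + 1\right) \left(R + R\right) = 6 \cdot 2 R = 12 R$)
$C = 5476$ ($C = \left(2 + 12 \cdot 6\right)^{2} = \left(2 + 72\right)^{2} = 74^{2} = 5476$)
$C \left(-6\right) 28 = 5476 \left(-6\right) 28 = \left(-32856\right) 28 = -919968$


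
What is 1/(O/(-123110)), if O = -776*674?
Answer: 61555/261512 ≈ 0.23538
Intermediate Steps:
O = -523024
1/(O/(-123110)) = 1/(-523024/(-123110)) = 1/(-523024*(-1/123110)) = 1/(261512/61555) = 61555/261512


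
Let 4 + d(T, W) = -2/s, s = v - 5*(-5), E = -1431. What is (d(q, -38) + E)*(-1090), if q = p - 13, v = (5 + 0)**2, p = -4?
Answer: 7820968/5 ≈ 1.5642e+6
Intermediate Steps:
v = 25 (v = 5**2 = 25)
q = -17 (q = -4 - 13 = -17)
s = 50 (s = 25 - 5*(-5) = 25 + 25 = 50)
d(T, W) = -101/25 (d(T, W) = -4 - 2/50 = -4 - 2*1/50 = -4 - 1/25 = -101/25)
(d(q, -38) + E)*(-1090) = (-101/25 - 1431)*(-1090) = -35876/25*(-1090) = 7820968/5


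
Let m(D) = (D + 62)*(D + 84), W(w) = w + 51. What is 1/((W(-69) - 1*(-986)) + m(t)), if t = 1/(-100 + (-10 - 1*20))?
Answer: 16900/104355421 ≈ 0.00016195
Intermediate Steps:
W(w) = 51 + w
t = -1/130 (t = 1/(-100 + (-10 - 20)) = 1/(-100 - 30) = 1/(-130) = -1/130 ≈ -0.0076923)
m(D) = (62 + D)*(84 + D)
1/((W(-69) - 1*(-986)) + m(t)) = 1/(((51 - 69) - 1*(-986)) + (5208 + (-1/130)**2 + 146*(-1/130))) = 1/((-18 + 986) + (5208 + 1/16900 - 73/65)) = 1/(968 + 87996221/16900) = 1/(104355421/16900) = 16900/104355421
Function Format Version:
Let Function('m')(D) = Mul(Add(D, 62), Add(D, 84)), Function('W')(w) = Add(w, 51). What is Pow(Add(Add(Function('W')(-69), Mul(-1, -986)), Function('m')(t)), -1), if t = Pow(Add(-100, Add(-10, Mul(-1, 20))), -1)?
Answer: Rational(16900, 104355421) ≈ 0.00016195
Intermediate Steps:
Function('W')(w) = Add(51, w)
t = Rational(-1, 130) (t = Pow(Add(-100, Add(-10, -20)), -1) = Pow(Add(-100, -30), -1) = Pow(-130, -1) = Rational(-1, 130) ≈ -0.0076923)
Function('m')(D) = Mul(Add(62, D), Add(84, D))
Pow(Add(Add(Function('W')(-69), Mul(-1, -986)), Function('m')(t)), -1) = Pow(Add(Add(Add(51, -69), Mul(-1, -986)), Add(5208, Pow(Rational(-1, 130), 2), Mul(146, Rational(-1, 130)))), -1) = Pow(Add(Add(-18, 986), Add(5208, Rational(1, 16900), Rational(-73, 65))), -1) = Pow(Add(968, Rational(87996221, 16900)), -1) = Pow(Rational(104355421, 16900), -1) = Rational(16900, 104355421)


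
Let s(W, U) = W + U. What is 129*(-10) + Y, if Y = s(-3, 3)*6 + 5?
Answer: -1285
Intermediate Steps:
s(W, U) = U + W
Y = 5 (Y = (3 - 3)*6 + 5 = 0*6 + 5 = 0 + 5 = 5)
129*(-10) + Y = 129*(-10) + 5 = -1290 + 5 = -1285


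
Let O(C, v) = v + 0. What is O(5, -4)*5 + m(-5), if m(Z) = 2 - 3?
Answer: -21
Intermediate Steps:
O(C, v) = v
m(Z) = -1
O(5, -4)*5 + m(-5) = -4*5 - 1 = -20 - 1 = -21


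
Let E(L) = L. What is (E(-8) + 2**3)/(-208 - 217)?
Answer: 0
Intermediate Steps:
(E(-8) + 2**3)/(-208 - 217) = (-8 + 2**3)/(-208 - 217) = (-8 + 8)/(-425) = 0*(-1/425) = 0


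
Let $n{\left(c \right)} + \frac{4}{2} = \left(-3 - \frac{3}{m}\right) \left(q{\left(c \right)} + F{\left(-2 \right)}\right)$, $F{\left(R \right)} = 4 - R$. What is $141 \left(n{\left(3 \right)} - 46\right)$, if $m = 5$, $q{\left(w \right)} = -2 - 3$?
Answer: $- \frac{36378}{5} \approx -7275.6$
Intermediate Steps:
$q{\left(w \right)} = -5$
$n{\left(c \right)} = - \frac{28}{5}$ ($n{\left(c \right)} = -2 + \left(-3 - \frac{3}{5}\right) \left(-5 + \left(4 - -2\right)\right) = -2 + \left(-3 - \frac{3}{5}\right) \left(-5 + \left(4 + 2\right)\right) = -2 + \left(-3 - \frac{3}{5}\right) \left(-5 + 6\right) = -2 - \frac{18}{5} = - \frac{28}{5}$)
$141 \left(n{\left(3 \right)} - 46\right) = 141 \left(- \frac{28}{5} - 46\right) = 141 \left(- \frac{258}{5}\right) = - \frac{36378}{5}$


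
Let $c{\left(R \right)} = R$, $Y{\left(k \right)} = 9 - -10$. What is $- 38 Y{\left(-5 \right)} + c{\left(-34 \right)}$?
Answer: $-756$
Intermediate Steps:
$Y{\left(k \right)} = 19$ ($Y{\left(k \right)} = 9 + 10 = 19$)
$- 38 Y{\left(-5 \right)} + c{\left(-34 \right)} = \left(-38\right) 19 - 34 = -722 - 34 = -756$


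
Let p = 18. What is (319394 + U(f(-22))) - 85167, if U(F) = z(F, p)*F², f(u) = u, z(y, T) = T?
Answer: 242939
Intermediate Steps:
U(F) = 18*F²
(319394 + U(f(-22))) - 85167 = (319394 + 18*(-22)²) - 85167 = (319394 + 18*484) - 85167 = (319394 + 8712) - 85167 = 328106 - 85167 = 242939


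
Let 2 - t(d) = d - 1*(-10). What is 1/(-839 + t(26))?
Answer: -1/873 ≈ -0.0011455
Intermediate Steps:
t(d) = -8 - d (t(d) = 2 - (d - 1*(-10)) = 2 - (d + 10) = 2 - (10 + d) = 2 + (-10 - d) = -8 - d)
1/(-839 + t(26)) = 1/(-839 + (-8 - 1*26)) = 1/(-839 + (-8 - 26)) = 1/(-839 - 34) = 1/(-873) = -1/873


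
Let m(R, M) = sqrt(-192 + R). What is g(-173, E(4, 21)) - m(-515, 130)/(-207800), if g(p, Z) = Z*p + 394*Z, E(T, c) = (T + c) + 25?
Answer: 11050 + I*sqrt(707)/207800 ≈ 11050.0 + 0.00012796*I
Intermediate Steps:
E(T, c) = 25 + T + c
g(p, Z) = 394*Z + Z*p
g(-173, E(4, 21)) - m(-515, 130)/(-207800) = (25 + 4 + 21)*(394 - 173) - sqrt(-192 - 515)/(-207800) = 50*221 - sqrt(-707)*(-1)/207800 = 11050 - I*sqrt(707)*(-1)/207800 = 11050 - (-1)*I*sqrt(707)/207800 = 11050 + I*sqrt(707)/207800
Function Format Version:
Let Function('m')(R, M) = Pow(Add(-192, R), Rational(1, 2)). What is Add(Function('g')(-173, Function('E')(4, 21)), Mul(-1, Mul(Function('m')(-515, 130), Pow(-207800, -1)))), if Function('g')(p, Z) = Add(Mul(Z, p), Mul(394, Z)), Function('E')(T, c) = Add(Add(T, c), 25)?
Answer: Add(11050, Mul(Rational(1, 207800), I, Pow(707, Rational(1, 2)))) ≈ Add(11050., Mul(0.00012796, I))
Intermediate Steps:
Function('E')(T, c) = Add(25, T, c)
Function('g')(p, Z) = Add(Mul(394, Z), Mul(Z, p))
Add(Function('g')(-173, Function('E')(4, 21)), Mul(-1, Mul(Function('m')(-515, 130), Pow(-207800, -1)))) = Add(Mul(Add(25, 4, 21), Add(394, -173)), Mul(-1, Mul(Pow(Add(-192, -515), Rational(1, 2)), Pow(-207800, -1)))) = Add(Mul(50, 221), Mul(-1, Mul(Pow(-707, Rational(1, 2)), Rational(-1, 207800)))) = Add(11050, Mul(-1, Mul(Mul(I, Pow(707, Rational(1, 2))), Rational(-1, 207800)))) = Add(11050, Mul(-1, Mul(Rational(-1, 207800), I, Pow(707, Rational(1, 2))))) = Add(11050, Mul(Rational(1, 207800), I, Pow(707, Rational(1, 2))))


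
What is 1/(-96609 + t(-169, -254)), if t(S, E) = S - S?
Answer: -1/96609 ≈ -1.0351e-5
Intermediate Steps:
t(S, E) = 0
1/(-96609 + t(-169, -254)) = 1/(-96609 + 0) = 1/(-96609) = -1/96609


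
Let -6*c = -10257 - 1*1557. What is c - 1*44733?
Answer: -42764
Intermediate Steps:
c = 1969 (c = -(-10257 - 1*1557)/6 = -(-10257 - 1557)/6 = -⅙*(-11814) = 1969)
c - 1*44733 = 1969 - 1*44733 = 1969 - 44733 = -42764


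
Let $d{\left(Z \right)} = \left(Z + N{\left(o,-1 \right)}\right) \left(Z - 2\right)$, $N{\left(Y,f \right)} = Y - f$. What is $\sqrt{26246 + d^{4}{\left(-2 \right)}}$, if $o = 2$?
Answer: $\sqrt{26502} \approx 162.79$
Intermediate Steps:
$d{\left(Z \right)} = \left(-2 + Z\right) \left(3 + Z\right)$ ($d{\left(Z \right)} = \left(Z + \left(2 - -1\right)\right) \left(Z - 2\right) = \left(Z + \left(2 + 1\right)\right) \left(-2 + Z\right) = \left(Z + 3\right) \left(-2 + Z\right) = \left(3 + Z\right) \left(-2 + Z\right) = \left(-2 + Z\right) \left(3 + Z\right)$)
$\sqrt{26246 + d^{4}{\left(-2 \right)}} = \sqrt{26246 + \left(-6 - 2 + \left(-2\right)^{2}\right)^{4}} = \sqrt{26246 + \left(-6 - 2 + 4\right)^{4}} = \sqrt{26246 + \left(-4\right)^{4}} = \sqrt{26246 + 256} = \sqrt{26502}$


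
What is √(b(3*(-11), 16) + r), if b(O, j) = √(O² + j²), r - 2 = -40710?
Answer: √(-40708 + √1345) ≈ 201.67*I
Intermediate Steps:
r = -40708 (r = 2 - 40710 = -40708)
√(b(3*(-11), 16) + r) = √(√((3*(-11))² + 16²) - 40708) = √(√((-33)² + 256) - 40708) = √(√(1089 + 256) - 40708) = √(√1345 - 40708) = √(-40708 + √1345)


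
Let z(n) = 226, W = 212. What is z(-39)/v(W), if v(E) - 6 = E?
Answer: 113/109 ≈ 1.0367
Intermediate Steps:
v(E) = 6 + E
z(-39)/v(W) = 226/(6 + 212) = 226/218 = 226*(1/218) = 113/109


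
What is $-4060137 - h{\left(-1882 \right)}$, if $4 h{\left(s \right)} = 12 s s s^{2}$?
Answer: $-37635680925465$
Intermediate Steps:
$h{\left(s \right)} = 3 s^{4}$ ($h{\left(s \right)} = \frac{12 s s s^{2}}{4} = \frac{12 s^{2} s^{2}}{4} = \frac{12 s^{4}}{4} = 3 s^{4}$)
$-4060137 - h{\left(-1882 \right)} = -4060137 - 3 \left(-1882\right)^{4} = -4060137 - 3 \cdot 12545225621776 = -4060137 - 37635676865328 = -37635680925465$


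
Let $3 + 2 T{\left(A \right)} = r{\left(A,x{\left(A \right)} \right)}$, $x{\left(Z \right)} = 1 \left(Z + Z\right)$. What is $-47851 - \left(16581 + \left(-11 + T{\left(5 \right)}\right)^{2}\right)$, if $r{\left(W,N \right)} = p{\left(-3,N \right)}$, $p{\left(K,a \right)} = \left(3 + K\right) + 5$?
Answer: $-64532$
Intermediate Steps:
$p{\left(K,a \right)} = 8 + K$
$x{\left(Z \right)} = 2 Z$ ($x{\left(Z \right)} = 1 \cdot 2 Z = 2 Z$)
$r{\left(W,N \right)} = 5$ ($r{\left(W,N \right)} = 8 - 3 = 5$)
$T{\left(A \right)} = 1$ ($T{\left(A \right)} = - \frac{3}{2} + \frac{1}{2} \cdot 5 = - \frac{3}{2} + \frac{5}{2} = 1$)
$-47851 - \left(16581 + \left(-11 + T{\left(5 \right)}\right)^{2}\right) = -47851 - \left(16581 + \left(-11 + 1\right)^{2}\right) = -47851 - \left(16581 + \left(-10\right)^{2}\right) = -47851 - \left(16581 + 100\right) = -47851 - 16681 = -64532$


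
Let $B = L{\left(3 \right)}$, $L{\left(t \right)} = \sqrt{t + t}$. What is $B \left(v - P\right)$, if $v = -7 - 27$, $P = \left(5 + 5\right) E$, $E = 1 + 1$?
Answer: $- 54 \sqrt{6} \approx -132.27$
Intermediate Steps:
$E = 2$
$P = 20$ ($P = \left(5 + 5\right) 2 = 10 \cdot 2 = 20$)
$v = -34$
$L{\left(t \right)} = \sqrt{2} \sqrt{t}$ ($L{\left(t \right)} = \sqrt{2 t} = \sqrt{2} \sqrt{t}$)
$B = \sqrt{6}$ ($B = \sqrt{2} \sqrt{3} = \sqrt{6} \approx 2.4495$)
$B \left(v - P\right) = \sqrt{6} \left(-34 - 20\right) = \sqrt{6} \left(-54\right) = - 54 \sqrt{6}$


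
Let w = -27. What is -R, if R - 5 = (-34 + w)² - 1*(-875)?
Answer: -4601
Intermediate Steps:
R = 4601 (R = 5 + ((-34 - 27)² - 1*(-875)) = 5 + ((-61)² + 875) = 5 + (3721 + 875) = 5 + 4596 = 4601)
-R = -1*4601 = -4601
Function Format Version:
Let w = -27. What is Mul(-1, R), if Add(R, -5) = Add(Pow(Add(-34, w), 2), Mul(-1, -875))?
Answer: -4601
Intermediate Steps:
R = 4601 (R = Add(5, Add(Pow(Add(-34, -27), 2), Mul(-1, -875))) = Add(5, Add(Pow(-61, 2), 875)) = Add(5, Add(3721, 875)) = Add(5, 4596) = 4601)
Mul(-1, R) = Mul(-1, 4601) = -4601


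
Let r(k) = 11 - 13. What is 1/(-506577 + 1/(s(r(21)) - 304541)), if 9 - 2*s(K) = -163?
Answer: -304455/154229900536 ≈ -1.9740e-6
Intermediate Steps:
r(k) = -2
s(K) = 86 (s(K) = 9/2 - 1/2*(-163) = 9/2 + 163/2 = 86)
1/(-506577 + 1/(s(r(21)) - 304541)) = 1/(-506577 + 1/(86 - 304541)) = 1/(-506577 + 1/(-304455)) = 1/(-506577 - 1/304455) = 1/(-154229900536/304455) = -304455/154229900536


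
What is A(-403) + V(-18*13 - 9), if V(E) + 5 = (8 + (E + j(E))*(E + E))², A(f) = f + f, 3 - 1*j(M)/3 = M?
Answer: 57870075033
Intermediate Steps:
j(M) = 9 - 3*M
A(f) = 2*f
V(E) = -5 + (8 + 2*E*(9 - 2*E))² (V(E) = -5 + (8 + (E + (9 - 3*E))*(E + E))² = -5 + (8 + (9 - 2*E)*(2*E))² = -5 + (8 + 2*E*(9 - 2*E))²)
A(-403) + V(-18*13 - 9) = 2*(-403) + (-5 + 4*(4 - 2*(-18*13 - 9)² + 9*(-18*13 - 9))²) = -806 + (-5 + 4*(4 - 2*(-234 - 9)² + 9*(-234 - 9))²) = -806 + (-5 + 4*(4 - 2*(-243)² + 9*(-243))²) = -806 + (-5 + 4*(4 - 2*59049 - 2187)²) = -806 + (-5 + 4*(4 - 118098 - 2187)²) = -806 + (-5 + 4*(-120281)²) = -806 + (-5 + 4*14467518961) = -806 + (-5 + 57870075844) = -806 + 57870075839 = 57870075033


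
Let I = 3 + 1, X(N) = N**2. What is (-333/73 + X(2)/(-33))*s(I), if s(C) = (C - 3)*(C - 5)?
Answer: 11281/2409 ≈ 4.6829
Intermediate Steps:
I = 4
s(C) = (-5 + C)*(-3 + C) (s(C) = (-3 + C)*(-5 + C) = (-5 + C)*(-3 + C))
(-333/73 + X(2)/(-33))*s(I) = (-333/73 + 2**2/(-33))*(15 + 4**2 - 8*4) = (-333*1/73 + 4*(-1/33))*(15 + 16 - 32) = (-333/73 - 4/33)*(-1) = -11281/2409*(-1) = 11281/2409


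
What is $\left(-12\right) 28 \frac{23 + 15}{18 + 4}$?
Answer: $- \frac{6384}{11} \approx -580.36$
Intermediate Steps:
$\left(-12\right) 28 \frac{23 + 15}{18 + 4} = - 336 \cdot \frac{38}{22} = - 336 \cdot 38 \cdot \frac{1}{22} = \left(-336\right) \frac{19}{11} = - \frac{6384}{11}$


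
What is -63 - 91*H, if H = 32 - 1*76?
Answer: 3941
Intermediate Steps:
H = -44 (H = 32 - 76 = -44)
-63 - 91*H = -63 - 91*(-44) = -63 + 4004 = 3941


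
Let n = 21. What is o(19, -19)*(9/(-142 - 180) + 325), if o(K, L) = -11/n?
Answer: -1151051/6762 ≈ -170.22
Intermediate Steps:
o(K, L) = -11/21
o(19, -19)*(9/(-142 - 180) + 325) = -11*(9/(-142 - 180) + 325)/21 = -11*(9/(-322) + 325)/21 = -11*(9*(-1/322) + 325)/21 = -11*(-9/322 + 325)/21 = -11/21*104641/322 = -1151051/6762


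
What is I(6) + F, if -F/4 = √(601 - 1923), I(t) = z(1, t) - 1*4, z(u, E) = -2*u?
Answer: -6 - 4*I*√1322 ≈ -6.0 - 145.44*I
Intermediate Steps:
I(t) = -6 (I(t) = -2*1 - 1*4 = -2 - 4 = -6)
F = -4*I*√1322 (F = -4*√(601 - 1923) = -4*I*√1322 ≈ -145.44*I)
I(6) + F = -6 - 4*I*√1322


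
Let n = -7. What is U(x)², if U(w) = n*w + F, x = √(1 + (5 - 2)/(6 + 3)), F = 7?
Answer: 343/3 - 196*√3/3 ≈ 1.1727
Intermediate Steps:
x = 2*√3/3 (x = √(1 + 3/9) = √(1 + 3*(⅑)) = √(1 + ⅓) = √(4/3) = 2*√3/3 ≈ 1.1547)
U(w) = 7 - 7*w (U(w) = -7*w + 7 = 7 - 7*w)
U(x)² = (7 - 14*√3/3)²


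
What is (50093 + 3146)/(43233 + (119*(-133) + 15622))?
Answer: 53239/43028 ≈ 1.2373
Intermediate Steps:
(50093 + 3146)/(43233 + (119*(-133) + 15622)) = 53239/(43233 + (-15827 + 15622)) = 53239/(43233 - 205) = 53239/43028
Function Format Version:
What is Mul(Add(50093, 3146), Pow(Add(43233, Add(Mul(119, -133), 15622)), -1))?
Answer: Rational(53239, 43028) ≈ 1.2373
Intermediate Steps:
Mul(Add(50093, 3146), Pow(Add(43233, Add(Mul(119, -133), 15622)), -1)) = Mul(53239, Pow(Add(43233, Add(-15827, 15622)), -1)) = Mul(53239, Pow(Add(43233, -205), -1)) = Mul(53239, Pow(43028, -1)) = Mul(53239, Rational(1, 43028)) = Rational(53239, 43028)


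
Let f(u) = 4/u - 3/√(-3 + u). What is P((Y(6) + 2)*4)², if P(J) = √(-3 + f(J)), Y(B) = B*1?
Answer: -23/8 - 3*√29/29 ≈ -3.4321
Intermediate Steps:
f(u) = -3/√(-3 + u) + 4/u (f(u) = 4/u - 3/√(-3 + u) = -3/√(-3 + u) + 4/u)
Y(B) = B
P(J) = √(-3 - 3/√(-3 + J) + 4/J) (P(J) = √(-3 + (-3/√(-3 + J) + 4/J)) = √(-3 - 3/√(-3 + J) + 4/J))
P((Y(6) + 2)*4)² = (√(-3 - 3/√(-3 + (6 + 2)*4) + 4/(((6 + 2)*4))))² = (√(-3 - 3/√(-3 + 8*4) + 4/((8*4))))² = (√(-3 - 3/√(-3 + 32) + 4/32))² = (√(-3 - 3*√29/29 + 4*(1/32)))² = (√(-3 - 3*√29/29 + ⅛))² = (√(-23/8 - 3*√29/29))² = -23/8 - 3*√29/29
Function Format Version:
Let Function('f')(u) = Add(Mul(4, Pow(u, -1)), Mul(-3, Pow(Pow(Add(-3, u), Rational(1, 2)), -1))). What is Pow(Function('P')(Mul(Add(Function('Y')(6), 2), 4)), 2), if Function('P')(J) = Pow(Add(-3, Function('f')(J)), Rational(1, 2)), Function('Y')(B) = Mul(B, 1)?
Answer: Add(Rational(-23, 8), Mul(Rational(-3, 29), Pow(29, Rational(1, 2)))) ≈ -3.4321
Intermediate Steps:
Function('f')(u) = Add(Mul(-3, Pow(Add(-3, u), Rational(-1, 2))), Mul(4, Pow(u, -1))) (Function('f')(u) = Add(Mul(4, Pow(u, -1)), Mul(-3, Pow(Add(-3, u), Rational(-1, 2)))) = Add(Mul(-3, Pow(Add(-3, u), Rational(-1, 2))), Mul(4, Pow(u, -1))))
Function('Y')(B) = B
Function('P')(J) = Pow(Add(-3, Mul(-3, Pow(Add(-3, J), Rational(-1, 2))), Mul(4, Pow(J, -1))), Rational(1, 2)) (Function('P')(J) = Pow(Add(-3, Add(Mul(-3, Pow(Add(-3, J), Rational(-1, 2))), Mul(4, Pow(J, -1)))), Rational(1, 2)) = Pow(Add(-3, Mul(-3, Pow(Add(-3, J), Rational(-1, 2))), Mul(4, Pow(J, -1))), Rational(1, 2)))
Pow(Function('P')(Mul(Add(Function('Y')(6), 2), 4)), 2) = Pow(Pow(Add(-3, Mul(-3, Pow(Add(-3, Mul(Add(6, 2), 4)), Rational(-1, 2))), Mul(4, Pow(Mul(Add(6, 2), 4), -1))), Rational(1, 2)), 2) = Pow(Pow(Add(-3, Mul(-3, Pow(Add(-3, Mul(8, 4)), Rational(-1, 2))), Mul(4, Pow(Mul(8, 4), -1))), Rational(1, 2)), 2) = Pow(Pow(Add(-3, Mul(-3, Pow(Add(-3, 32), Rational(-1, 2))), Mul(4, Pow(32, -1))), Rational(1, 2)), 2) = Pow(Pow(Add(-3, Mul(-3, Pow(29, Rational(-1, 2))), Mul(4, Rational(1, 32))), Rational(1, 2)), 2) = Pow(Pow(Add(-3, Mul(-3, Mul(Rational(1, 29), Pow(29, Rational(1, 2)))), Rational(1, 8)), Rational(1, 2)), 2) = Pow(Pow(Add(-3, Mul(Rational(-3, 29), Pow(29, Rational(1, 2))), Rational(1, 8)), Rational(1, 2)), 2) = Pow(Pow(Add(Rational(-23, 8), Mul(Rational(-3, 29), Pow(29, Rational(1, 2)))), Rational(1, 2)), 2) = Add(Rational(-23, 8), Mul(Rational(-3, 29), Pow(29, Rational(1, 2))))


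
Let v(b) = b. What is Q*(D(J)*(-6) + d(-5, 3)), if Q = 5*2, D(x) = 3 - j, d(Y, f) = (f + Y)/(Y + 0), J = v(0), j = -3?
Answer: -356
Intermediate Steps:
J = 0
d(Y, f) = (Y + f)/Y
D(x) = 6 (D(x) = 3 - 1*(-3) = 3 + 3 = 6)
Q = 10
Q*(D(J)*(-6) + d(-5, 3)) = 10*(6*(-6) + (-5 + 3)/(-5)) = 10*(-36 - 1/5*(-2)) = 10*(-36 + 2/5) = 10*(-178/5) = -356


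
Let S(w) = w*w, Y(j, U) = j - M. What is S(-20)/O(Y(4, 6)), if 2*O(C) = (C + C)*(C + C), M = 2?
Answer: 50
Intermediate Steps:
Y(j, U) = -2 + j (Y(j, U) = j - 1*2 = j - 2 = -2 + j)
S(w) = w**2
O(C) = 2*C**2 (O(C) = ((C + C)*(C + C))/2 = ((2*C)*(2*C))/2 = (4*C**2)/2 = 2*C**2)
S(-20)/O(Y(4, 6)) = (-20)**2/((2*(-2 + 4)**2)) = 400/((2*2**2)) = 400/((2*4)) = 400/8 = 400*(1/8) = 50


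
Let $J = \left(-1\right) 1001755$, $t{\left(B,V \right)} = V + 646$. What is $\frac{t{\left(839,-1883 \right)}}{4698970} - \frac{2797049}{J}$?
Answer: $\frac{2628402033719}{941443338470} \approx 2.7919$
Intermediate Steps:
$t{\left(B,V \right)} = 646 + V$
$J = -1001755$
$\frac{t{\left(839,-1883 \right)}}{4698970} - \frac{2797049}{J} = \frac{646 - 1883}{4698970} - \frac{2797049}{-1001755} = \left(-1237\right) \frac{1}{4698970} - - \frac{2797049}{1001755} = - \frac{1237}{4698970} + \frac{2797049}{1001755} = \frac{2628402033719}{941443338470}$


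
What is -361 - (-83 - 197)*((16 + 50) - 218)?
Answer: -42921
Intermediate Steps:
-361 - (-83 - 197)*((16 + 50) - 218) = -361 - (-280)*(66 - 218) = -361 - (-280)*(-152) = -361 - 1*42560 = -361 - 42560 = -42921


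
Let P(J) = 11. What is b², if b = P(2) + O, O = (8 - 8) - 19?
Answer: 64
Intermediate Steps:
O = -19 (O = 0 - 19 = -19)
b = -8 (b = 11 - 19 = -8)
b² = (-8)² = 64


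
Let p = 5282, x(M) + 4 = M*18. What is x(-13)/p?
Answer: -119/2641 ≈ -0.045059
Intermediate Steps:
x(M) = -4 + 18*M (x(M) = -4 + M*18 = -4 + 18*M)
x(-13)/p = (-4 + 18*(-13))/5282 = (-4 - 234)*(1/5282) = -238*1/5282 = -119/2641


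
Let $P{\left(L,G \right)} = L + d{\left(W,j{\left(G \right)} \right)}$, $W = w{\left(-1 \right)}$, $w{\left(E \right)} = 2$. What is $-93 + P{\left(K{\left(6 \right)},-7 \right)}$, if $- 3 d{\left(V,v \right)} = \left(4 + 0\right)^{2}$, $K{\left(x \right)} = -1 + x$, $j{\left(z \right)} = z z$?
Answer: $- \frac{280}{3} \approx -93.333$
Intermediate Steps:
$W = 2$
$j{\left(z \right)} = z^{2}$
$d{\left(V,v \right)} = - \frac{16}{3}$ ($d{\left(V,v \right)} = - \frac{\left(4 + 0\right)^{2}}{3} = - \frac{4^{2}}{3} = \left(- \frac{1}{3}\right) 16 = - \frac{16}{3}$)
$P{\left(L,G \right)} = - \frac{16}{3} + L$ ($P{\left(L,G \right)} = L - \frac{16}{3} = - \frac{16}{3} + L$)
$-93 + P{\left(K{\left(6 \right)},-7 \right)} = -93 + \left(- \frac{16}{3} + \left(-1 + 6\right)\right) = -93 + \left(- \frac{16}{3} + 5\right) = -93 - \frac{1}{3} = - \frac{280}{3}$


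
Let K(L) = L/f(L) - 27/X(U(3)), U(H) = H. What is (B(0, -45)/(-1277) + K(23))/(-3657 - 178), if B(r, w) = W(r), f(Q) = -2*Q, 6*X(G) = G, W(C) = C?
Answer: 109/7670 ≈ 0.014211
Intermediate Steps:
X(G) = G/6
B(r, w) = r
K(L) = -109/2 (K(L) = L/((-2*L)) - 27/((1/6)*3) = L*(-1/(2*L)) - 27/1/2 = -1/2 - 27*2 = -1/2 - 54 = -109/2)
(B(0, -45)/(-1277) + K(23))/(-3657 - 178) = (0/(-1277) - 109/2)/(-3657 - 178) = (0*(-1/1277) - 109/2)/(-3835) = (0 - 109/2)*(-1/3835) = -109/2*(-1/3835) = 109/7670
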